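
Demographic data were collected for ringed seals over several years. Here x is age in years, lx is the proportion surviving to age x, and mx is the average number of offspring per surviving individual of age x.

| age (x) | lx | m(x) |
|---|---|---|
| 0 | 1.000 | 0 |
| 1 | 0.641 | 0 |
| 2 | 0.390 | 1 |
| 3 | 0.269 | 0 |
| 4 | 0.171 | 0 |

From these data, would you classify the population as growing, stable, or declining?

R0 = Σ lx·mx = 0 + 0 + 0.39 + 0 + 0 = 0.39
R0 < 1, so the population is declining.

declining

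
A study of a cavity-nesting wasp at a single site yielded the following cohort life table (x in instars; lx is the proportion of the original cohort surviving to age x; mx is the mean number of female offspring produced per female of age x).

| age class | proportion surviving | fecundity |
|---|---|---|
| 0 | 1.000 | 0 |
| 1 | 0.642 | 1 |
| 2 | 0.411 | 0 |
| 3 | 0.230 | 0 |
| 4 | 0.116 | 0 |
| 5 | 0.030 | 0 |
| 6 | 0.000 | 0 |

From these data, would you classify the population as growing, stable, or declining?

declining

R0 = Σ lx·mx = 0 + 0.642 + 0 + 0 + 0 + 0 + 0 = 0.642
R0 < 1, so the population is declining.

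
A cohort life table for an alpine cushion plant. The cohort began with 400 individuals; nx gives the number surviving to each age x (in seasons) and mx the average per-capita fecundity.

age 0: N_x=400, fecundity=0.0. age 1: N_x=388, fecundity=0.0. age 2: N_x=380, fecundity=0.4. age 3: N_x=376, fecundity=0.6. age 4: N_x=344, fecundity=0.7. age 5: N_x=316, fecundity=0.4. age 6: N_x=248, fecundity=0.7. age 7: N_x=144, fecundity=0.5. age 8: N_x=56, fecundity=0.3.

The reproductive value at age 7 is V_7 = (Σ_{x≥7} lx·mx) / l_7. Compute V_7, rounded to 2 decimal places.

lx = nx/n0 = nx/400: 1, 0.97, 0.95, 0.94, 0.86, 0.79, 0.62, 0.36, 0.14
lx·mx for x ≥ 7: 0.18, 0.042 → sum = 0.222
V_7 = 0.222 / l_7 = 0.222 / 0.36 = 0.616667… → 0.62

0.62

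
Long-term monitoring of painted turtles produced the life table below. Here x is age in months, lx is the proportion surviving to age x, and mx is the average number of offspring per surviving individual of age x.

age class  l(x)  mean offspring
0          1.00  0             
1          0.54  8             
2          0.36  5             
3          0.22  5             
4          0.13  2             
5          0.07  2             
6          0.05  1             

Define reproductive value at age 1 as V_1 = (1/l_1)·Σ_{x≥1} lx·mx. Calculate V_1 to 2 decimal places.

lx·mx for x ≥ 1: 4.32, 1.8, 1.1, 0.26, 0.14, 0.05 → sum = 7.67
V_1 = 7.67 / l_1 = 7.67 / 0.54 = 14.203704… → 14.20

14.20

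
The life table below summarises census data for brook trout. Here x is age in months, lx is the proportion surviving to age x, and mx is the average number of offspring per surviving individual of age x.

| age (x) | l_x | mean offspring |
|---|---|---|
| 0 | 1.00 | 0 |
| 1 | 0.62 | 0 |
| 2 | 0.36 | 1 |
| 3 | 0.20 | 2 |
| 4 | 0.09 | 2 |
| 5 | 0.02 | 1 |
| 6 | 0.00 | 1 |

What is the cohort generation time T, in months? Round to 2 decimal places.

lx·mx: 0, 0, 0.36, 0.4, 0.18, 0.02, 0 → R0 = 0.96
x·lx·mx: 0, 0, 0.72, 1.2, 0.72, 0.1, 0 → Σ = 2.74
T = 2.74 / 0.96 = 2.854167… → 2.85

2.85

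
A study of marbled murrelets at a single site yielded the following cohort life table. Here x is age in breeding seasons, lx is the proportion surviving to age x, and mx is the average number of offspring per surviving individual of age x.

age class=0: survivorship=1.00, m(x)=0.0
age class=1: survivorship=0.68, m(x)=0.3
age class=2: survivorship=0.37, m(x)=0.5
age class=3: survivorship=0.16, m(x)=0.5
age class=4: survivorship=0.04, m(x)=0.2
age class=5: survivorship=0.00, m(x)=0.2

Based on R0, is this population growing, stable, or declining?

R0 = Σ lx·mx = 0 + 0.204 + 0.185 + 0.08 + 0.008 + 0 = 0.477
R0 < 1, so the population is declining.

declining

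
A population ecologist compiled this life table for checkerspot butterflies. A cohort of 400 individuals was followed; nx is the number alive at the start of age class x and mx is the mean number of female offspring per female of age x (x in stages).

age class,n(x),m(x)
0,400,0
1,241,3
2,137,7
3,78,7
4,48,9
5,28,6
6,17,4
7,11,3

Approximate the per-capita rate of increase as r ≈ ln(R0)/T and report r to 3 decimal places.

0.779

lx = nx/n0 = nx/400: 1, 0.6025, 0.3425, 0.195, 0.12, 0.07, 0.0425, 0.0275
R0 = Σ lx·mx = 0 + 1.8075 + 2.3975 + 1.365 + 1.08 + 0.42 + 0.17 + 0.0825 = 7.3225
Σ x·lx·mx = 18.715; T = 18.715/7.3225 = 2.55582…
r ≈ ln(R0)/T = ln(7.3225)/2.55582… = 0.77899… → 0.779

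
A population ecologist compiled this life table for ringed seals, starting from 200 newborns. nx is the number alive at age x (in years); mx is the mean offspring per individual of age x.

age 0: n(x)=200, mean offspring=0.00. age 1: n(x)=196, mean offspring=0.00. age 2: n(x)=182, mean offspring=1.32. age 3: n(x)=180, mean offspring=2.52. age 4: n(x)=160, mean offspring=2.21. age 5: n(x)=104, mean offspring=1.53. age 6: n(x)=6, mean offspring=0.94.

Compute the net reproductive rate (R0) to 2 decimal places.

lx = nx/n0 = nx/200: 1, 0.98, 0.91, 0.9, 0.8, 0.52, 0.03
lx·mx by age: 0, 0, 1.2012, 2.268, 1.768, 0.7956, 0.0282
R0 = Σ lx·mx = 6.061 → 6.06

6.06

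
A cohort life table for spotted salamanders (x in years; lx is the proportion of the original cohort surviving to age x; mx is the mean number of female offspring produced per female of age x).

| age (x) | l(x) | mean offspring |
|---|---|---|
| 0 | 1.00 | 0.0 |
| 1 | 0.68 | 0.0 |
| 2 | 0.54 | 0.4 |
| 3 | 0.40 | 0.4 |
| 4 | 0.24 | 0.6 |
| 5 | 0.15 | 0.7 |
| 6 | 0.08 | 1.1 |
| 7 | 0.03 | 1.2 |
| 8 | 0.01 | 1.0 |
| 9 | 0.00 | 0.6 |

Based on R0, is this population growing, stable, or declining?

R0 = Σ lx·mx = 0 + 0 + 0.216 + 0.16 + 0.144 + 0.105 + 0.088 + 0.036 + 0.01 + 0 = 0.759
R0 < 1, so the population is declining.

declining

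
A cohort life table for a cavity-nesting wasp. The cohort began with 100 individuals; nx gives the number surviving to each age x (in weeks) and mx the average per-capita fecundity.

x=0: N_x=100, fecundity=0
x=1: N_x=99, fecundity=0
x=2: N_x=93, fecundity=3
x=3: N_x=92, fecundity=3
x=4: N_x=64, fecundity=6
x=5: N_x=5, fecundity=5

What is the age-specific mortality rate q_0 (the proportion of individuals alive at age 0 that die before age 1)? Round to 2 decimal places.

0.01

lx = nx/n0 = nx/100: 1, 0.99, 0.93, 0.92, 0.64, 0.05
q_0 = (l_0 − l_1) / l_0 = (1 − 0.99) / 1
     = 0.01 / 1 = 0.01 → 0.01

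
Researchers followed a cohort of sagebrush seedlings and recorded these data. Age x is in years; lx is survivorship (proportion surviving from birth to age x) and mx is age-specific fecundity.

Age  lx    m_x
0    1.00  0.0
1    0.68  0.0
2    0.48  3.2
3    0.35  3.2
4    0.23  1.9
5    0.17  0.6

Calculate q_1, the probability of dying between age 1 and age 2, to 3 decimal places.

0.294

q_1 = (l_1 − l_2) / l_1 = (0.68 − 0.48) / 0.68
     = 0.2 / 0.68 = 0.294118… → 0.294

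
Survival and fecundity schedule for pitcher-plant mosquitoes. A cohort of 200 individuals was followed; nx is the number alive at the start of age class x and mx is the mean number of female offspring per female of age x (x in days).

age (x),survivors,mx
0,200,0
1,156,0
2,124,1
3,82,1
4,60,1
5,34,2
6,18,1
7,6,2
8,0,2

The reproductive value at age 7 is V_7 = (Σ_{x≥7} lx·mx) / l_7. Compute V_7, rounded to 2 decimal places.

2.00

lx = nx/n0 = nx/200: 1, 0.78, 0.62, 0.41, 0.3, 0.17, 0.09, 0.03, 0
lx·mx for x ≥ 7: 0.06, 0 → sum = 0.06
V_7 = 0.06 / l_7 = 0.06 / 0.03 = 2 → 2.00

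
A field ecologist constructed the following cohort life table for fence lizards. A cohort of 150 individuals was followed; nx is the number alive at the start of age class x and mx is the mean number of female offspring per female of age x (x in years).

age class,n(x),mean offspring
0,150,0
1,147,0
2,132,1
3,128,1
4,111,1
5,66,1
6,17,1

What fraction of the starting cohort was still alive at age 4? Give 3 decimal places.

l_4 = n_4/n_0 = 111/150 = 0.74 → 0.740

0.740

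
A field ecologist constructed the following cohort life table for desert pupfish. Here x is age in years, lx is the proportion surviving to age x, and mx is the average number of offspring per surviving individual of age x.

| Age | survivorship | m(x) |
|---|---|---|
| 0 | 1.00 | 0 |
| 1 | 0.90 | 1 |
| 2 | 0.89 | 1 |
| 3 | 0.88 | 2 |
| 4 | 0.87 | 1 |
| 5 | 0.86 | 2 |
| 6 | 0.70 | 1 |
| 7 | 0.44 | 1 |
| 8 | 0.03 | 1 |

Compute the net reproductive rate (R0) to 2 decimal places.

lx·mx by age: 0, 0.9, 0.89, 1.76, 0.87, 1.72, 0.7, 0.44, 0.03
R0 = Σ lx·mx = 7.31 → 7.31

7.31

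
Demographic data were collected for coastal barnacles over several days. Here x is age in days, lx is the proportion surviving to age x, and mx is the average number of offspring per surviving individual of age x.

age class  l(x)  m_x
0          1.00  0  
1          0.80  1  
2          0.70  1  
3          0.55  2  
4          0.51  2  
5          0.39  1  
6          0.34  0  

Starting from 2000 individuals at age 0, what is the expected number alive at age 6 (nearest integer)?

680

Expected survivors = N0 · l_6 = 2000 × 0.34 = 680 → 680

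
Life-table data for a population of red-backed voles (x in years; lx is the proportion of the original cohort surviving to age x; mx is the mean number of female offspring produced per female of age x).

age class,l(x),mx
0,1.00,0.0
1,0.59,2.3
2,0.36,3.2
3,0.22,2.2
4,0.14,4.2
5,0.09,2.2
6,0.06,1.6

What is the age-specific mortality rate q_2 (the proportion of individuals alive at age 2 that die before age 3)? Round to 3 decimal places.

0.389

q_2 = (l_2 − l_3) / l_2 = (0.36 − 0.22) / 0.36
     = 0.14 / 0.36 = 0.388889… → 0.389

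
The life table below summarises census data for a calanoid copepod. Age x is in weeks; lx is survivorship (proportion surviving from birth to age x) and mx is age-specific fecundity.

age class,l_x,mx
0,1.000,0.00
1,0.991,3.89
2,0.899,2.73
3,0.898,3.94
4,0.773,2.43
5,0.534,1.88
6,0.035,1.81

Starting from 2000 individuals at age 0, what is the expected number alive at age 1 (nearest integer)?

1982

Expected survivors = N0 · l_1 = 2000 × 0.991 = 1982 → 1982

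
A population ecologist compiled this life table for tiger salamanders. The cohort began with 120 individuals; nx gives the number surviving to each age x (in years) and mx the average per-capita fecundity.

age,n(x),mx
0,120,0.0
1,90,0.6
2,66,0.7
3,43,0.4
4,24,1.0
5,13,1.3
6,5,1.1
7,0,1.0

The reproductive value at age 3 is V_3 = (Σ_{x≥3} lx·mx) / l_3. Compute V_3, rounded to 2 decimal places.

1.48

lx = nx/n0 = nx/120: 1, 0.75, 0.55, 0.35833…, 0.2, 0.10833…, 0.04167…, 0
lx·mx for x ≥ 3: 0.143333…, 0.2, 0.140833…, 0.045833…, 0 → sum = 0.53…
V_3 = 0.53… / l_3 = 0.53… / 0.358333… = 1.47907… → 1.48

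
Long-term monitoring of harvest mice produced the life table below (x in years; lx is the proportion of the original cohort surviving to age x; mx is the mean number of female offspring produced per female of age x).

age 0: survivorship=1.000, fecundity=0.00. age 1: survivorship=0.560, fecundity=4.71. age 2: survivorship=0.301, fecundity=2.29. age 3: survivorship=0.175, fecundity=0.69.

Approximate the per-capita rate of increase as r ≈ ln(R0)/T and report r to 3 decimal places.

R0 = Σ lx·mx = 0 + 2.6376 + 0.68929 + 0.12075 = 3.44764
Σ x·lx·mx = 4.37843; T = 4.37843/3.44764 = 1.26998…
r ≈ ln(R0)/T = ln(3.44764)/1.26998… = 0.97458… → 0.975

0.975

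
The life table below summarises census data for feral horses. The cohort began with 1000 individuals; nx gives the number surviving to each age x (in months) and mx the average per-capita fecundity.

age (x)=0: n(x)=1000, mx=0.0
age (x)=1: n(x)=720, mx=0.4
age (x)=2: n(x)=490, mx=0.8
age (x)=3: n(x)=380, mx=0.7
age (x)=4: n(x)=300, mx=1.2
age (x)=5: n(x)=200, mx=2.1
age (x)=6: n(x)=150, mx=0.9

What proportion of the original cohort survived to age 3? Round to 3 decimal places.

0.380

l_3 = n_3/n_0 = 380/1000 = 0.38 → 0.380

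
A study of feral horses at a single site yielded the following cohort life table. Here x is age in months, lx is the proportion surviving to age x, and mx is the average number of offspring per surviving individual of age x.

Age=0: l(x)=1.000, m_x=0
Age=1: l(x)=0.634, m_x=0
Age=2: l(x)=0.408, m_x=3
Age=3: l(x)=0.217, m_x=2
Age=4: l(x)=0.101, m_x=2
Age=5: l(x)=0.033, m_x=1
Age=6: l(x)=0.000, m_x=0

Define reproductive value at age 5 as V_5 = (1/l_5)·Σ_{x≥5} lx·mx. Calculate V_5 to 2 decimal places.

1.00

lx·mx for x ≥ 5: 0.033, 0 → sum = 0.033
V_5 = 0.033 / l_5 = 0.033 / 0.033 = 1 → 1.00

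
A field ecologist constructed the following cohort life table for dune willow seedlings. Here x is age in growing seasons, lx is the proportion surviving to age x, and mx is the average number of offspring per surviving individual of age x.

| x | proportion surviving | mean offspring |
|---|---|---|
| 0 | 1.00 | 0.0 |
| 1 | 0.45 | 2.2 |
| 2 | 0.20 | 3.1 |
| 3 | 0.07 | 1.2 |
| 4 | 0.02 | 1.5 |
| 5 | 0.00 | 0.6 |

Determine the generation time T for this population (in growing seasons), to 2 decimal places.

lx·mx: 0, 0.99, 0.62, 0.084, 0.03, 0 → R0 = 1.724
x·lx·mx: 0, 0.99, 1.24, 0.252, 0.12, 0 → Σ = 2.602
T = 2.602 / 1.724 = 1.509281… → 1.51

1.51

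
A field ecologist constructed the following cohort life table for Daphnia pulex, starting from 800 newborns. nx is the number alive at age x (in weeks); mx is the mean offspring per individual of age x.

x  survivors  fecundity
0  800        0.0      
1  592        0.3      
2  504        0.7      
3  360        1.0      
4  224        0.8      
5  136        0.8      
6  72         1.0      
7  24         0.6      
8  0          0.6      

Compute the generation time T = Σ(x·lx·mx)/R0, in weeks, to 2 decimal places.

2.97

lx = nx/n0 = nx/800: 1, 0.74, 0.63, 0.45, 0.28, 0.17, 0.09, 0.03, 0
lx·mx: 0, 0.222, 0.441, 0.45, 0.224, 0.136, 0.09, 0.018, 0 → R0 = 1.581
x·lx·mx: 0, 0.222, 0.882, 1.35, 0.896, 0.68, 0.54, 0.126, 0 → Σ = 4.696
T = 4.696 / 1.581 = 2.970272… → 2.97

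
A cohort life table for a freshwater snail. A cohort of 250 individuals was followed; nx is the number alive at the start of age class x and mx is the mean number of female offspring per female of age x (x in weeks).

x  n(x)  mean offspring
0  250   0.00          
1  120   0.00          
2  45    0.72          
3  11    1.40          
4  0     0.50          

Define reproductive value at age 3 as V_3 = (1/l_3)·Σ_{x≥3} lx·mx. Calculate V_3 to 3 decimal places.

lx = nx/n0 = nx/250: 1, 0.48, 0.18, 0.044, 0
lx·mx for x ≥ 3: 0.0616, 0 → sum = 0.0616
V_3 = 0.0616 / l_3 = 0.0616 / 0.044 = 1.4 → 1.400

1.400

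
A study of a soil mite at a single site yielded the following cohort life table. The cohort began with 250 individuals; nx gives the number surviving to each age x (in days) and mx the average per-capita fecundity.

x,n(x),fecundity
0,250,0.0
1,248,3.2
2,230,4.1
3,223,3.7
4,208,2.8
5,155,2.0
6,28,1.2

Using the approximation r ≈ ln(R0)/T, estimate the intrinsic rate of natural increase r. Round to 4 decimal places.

lx = nx/n0 = nx/250: 1, 0.992, 0.92, 0.892, 0.832, 0.62, 0.112
R0 = Σ lx·mx = 0 + 3.1744 + 3.772 + 3.3004 + 2.3296 + 1.24 + 0.1344 = 13.9508
Σ x·lx·mx = 36.9444; T = 36.9444/13.9508 = 2.64819…
r ≈ ln(R0)/T = ln(13.9508)/2.64819… = 0.995221… → 0.9952

0.9952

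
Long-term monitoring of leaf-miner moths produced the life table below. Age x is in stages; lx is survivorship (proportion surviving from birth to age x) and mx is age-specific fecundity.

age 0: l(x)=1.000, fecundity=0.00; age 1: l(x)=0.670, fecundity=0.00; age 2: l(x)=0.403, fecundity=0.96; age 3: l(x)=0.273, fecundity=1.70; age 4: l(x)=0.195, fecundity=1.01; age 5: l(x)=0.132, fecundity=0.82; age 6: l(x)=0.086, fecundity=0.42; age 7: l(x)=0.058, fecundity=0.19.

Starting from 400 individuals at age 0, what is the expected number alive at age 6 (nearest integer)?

34

Expected survivors = N0 · l_6 = 400 × 0.086 = 34.4 → 34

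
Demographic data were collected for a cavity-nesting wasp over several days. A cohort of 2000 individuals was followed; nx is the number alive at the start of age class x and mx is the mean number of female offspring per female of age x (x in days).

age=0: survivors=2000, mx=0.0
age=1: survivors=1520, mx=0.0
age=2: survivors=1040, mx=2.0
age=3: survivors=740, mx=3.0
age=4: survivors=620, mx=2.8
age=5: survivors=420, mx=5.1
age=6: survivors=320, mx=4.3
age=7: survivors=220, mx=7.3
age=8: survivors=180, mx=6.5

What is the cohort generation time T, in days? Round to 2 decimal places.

4.65

lx = nx/n0 = nx/2000: 1, 0.76, 0.52, 0.37, 0.31, 0.21, 0.16, 0.11, 0.09
lx·mx: 0, 0, 1.04, 1.11, 0.868, 1.071, 0.688, 0.803, 0.585 → R0 = 6.165
x·lx·mx: 0, 0, 2.08, 3.33, 3.472, 5.355, 4.128, 5.621, 4.68 → Σ = 28.666
T = 28.666 / 6.165 = 4.649797… → 4.65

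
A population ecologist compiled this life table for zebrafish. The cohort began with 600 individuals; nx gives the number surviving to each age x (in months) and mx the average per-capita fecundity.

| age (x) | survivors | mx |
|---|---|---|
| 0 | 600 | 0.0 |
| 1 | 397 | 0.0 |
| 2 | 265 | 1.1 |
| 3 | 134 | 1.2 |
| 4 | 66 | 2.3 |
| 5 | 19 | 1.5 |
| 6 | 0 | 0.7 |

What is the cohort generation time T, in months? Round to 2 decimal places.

2.87

lx = nx/n0 = nx/600: 1, 0.66167…, 0.44167…, 0.22333…, 0.11, 0.03167…, 0
lx·mx: 0, 0, 0.485833…, 0.268…, 0.253, 0.0475…, 0 → R0 = 1.054333…
x·lx·mx: 0, 0, 0.971667…, 0.804…, 1.012, 0.2375…, 0 → Σ = 3.025167…
T = 3.025167… / 1.054333… = 2.86927… → 2.87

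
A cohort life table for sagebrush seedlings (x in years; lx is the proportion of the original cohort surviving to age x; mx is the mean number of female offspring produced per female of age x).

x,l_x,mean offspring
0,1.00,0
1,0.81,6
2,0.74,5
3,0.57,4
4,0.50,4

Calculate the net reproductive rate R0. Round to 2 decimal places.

lx·mx by age: 0, 4.86, 3.7, 2.28, 2
R0 = Σ lx·mx = 12.84 → 12.84

12.84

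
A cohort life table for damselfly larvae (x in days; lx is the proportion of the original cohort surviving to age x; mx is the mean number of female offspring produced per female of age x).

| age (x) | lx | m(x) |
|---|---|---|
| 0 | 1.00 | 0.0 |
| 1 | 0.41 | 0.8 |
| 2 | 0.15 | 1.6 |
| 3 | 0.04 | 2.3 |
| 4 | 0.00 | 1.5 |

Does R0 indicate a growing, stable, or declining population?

declining

R0 = Σ lx·mx = 0 + 0.328 + 0.24 + 0.092 + 0 = 0.66
R0 < 1, so the population is declining.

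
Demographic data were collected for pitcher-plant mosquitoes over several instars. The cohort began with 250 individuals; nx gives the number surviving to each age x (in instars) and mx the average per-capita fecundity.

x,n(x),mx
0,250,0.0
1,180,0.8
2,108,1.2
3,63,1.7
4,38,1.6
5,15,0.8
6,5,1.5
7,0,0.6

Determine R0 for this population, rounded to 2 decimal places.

1.84

lx = nx/n0 = nx/250: 1, 0.72, 0.432, 0.252, 0.152, 0.06, 0.02, 0
lx·mx by age: 0, 0.576, 0.5184, 0.4284, 0.2432, 0.048, 0.03, 0
R0 = Σ lx·mx = 1.844 → 1.84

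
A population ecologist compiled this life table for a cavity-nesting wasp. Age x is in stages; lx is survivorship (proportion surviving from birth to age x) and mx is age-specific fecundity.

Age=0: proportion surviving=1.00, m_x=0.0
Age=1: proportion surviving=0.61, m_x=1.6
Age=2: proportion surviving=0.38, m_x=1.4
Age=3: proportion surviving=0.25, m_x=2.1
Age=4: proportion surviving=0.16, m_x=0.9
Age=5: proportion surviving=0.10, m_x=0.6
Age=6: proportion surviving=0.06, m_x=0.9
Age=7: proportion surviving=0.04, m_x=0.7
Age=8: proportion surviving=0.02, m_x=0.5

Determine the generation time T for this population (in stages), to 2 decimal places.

lx·mx: 0, 0.976, 0.532, 0.525, 0.144, 0.06, 0.054, 0.028, 0.01 → R0 = 2.329
x·lx·mx: 0, 0.976, 1.064, 1.575, 0.576, 0.3, 0.324, 0.196, 0.08 → Σ = 5.091
T = 5.091 / 2.329 = 2.185917… → 2.19

2.19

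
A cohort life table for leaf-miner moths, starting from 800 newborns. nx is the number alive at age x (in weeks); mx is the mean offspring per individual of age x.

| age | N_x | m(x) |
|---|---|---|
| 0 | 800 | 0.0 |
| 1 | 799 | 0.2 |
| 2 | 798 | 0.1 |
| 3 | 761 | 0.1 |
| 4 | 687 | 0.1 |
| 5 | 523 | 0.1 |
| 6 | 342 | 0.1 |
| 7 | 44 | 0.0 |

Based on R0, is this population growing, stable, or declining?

lx = nx/n0 = nx/800: 1, 0.99875, 0.9975, 0.95125, 0.85875, 0.65375, 0.4275, 0.055
R0 = Σ lx·mx = 0 + 0.19975 + 0.09975 + 0.095125 + 0.085875 + 0.065375 + 0.04275 + 0 = 0.588625
R0 < 1, so the population is declining.

declining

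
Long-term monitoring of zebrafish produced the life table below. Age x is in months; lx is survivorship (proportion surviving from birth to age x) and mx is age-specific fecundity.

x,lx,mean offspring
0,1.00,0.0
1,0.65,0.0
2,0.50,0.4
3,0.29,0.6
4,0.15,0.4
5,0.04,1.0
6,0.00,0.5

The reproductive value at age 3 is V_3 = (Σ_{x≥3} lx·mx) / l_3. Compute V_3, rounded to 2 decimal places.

lx·mx for x ≥ 3: 0.174, 0.06, 0.04, 0 → sum = 0.274
V_3 = 0.274 / l_3 = 0.274 / 0.29 = 0.944828… → 0.94

0.94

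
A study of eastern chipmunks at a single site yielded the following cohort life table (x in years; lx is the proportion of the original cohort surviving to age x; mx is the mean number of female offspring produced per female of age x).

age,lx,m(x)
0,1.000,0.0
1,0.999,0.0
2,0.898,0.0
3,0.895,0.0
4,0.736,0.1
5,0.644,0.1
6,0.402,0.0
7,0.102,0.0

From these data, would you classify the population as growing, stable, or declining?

declining

R0 = Σ lx·mx = 0 + 0 + 0 + 0 + 0.0736 + 0.0644 + 0 + 0 = 0.138
R0 < 1, so the population is declining.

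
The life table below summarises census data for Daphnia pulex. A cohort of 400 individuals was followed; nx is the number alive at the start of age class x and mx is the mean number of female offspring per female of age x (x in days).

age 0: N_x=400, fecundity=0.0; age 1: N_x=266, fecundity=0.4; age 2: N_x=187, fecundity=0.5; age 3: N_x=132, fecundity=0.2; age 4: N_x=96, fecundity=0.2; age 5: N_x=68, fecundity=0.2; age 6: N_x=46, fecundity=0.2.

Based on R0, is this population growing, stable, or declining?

lx = nx/n0 = nx/400: 1, 0.665, 0.4675, 0.33, 0.24, 0.17, 0.115
R0 = Σ lx·mx = 0 + 0.266 + 0.23375 + 0.066 + 0.048 + 0.034 + 0.023 = 0.67075
R0 < 1, so the population is declining.

declining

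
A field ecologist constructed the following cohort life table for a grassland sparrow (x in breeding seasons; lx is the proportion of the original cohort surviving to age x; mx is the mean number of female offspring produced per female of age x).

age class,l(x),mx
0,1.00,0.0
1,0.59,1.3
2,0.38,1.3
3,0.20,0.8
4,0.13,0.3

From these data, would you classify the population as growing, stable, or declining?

growing

R0 = Σ lx·mx = 0 + 0.767 + 0.494 + 0.16 + 0.039 = 1.46
R0 > 1, so the population is growing.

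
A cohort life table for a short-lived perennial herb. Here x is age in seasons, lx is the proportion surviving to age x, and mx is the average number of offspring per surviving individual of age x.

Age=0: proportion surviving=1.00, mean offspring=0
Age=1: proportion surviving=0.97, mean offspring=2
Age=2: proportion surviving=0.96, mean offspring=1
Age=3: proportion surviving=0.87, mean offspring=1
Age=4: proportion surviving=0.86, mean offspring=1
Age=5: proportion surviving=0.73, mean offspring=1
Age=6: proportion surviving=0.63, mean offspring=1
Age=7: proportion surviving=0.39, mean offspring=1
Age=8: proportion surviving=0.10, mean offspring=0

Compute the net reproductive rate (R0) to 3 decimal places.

6.380

lx·mx by age: 0, 1.94, 0.96, 0.87, 0.86, 0.73, 0.63, 0.39, 0
R0 = Σ lx·mx = 6.38 → 6.380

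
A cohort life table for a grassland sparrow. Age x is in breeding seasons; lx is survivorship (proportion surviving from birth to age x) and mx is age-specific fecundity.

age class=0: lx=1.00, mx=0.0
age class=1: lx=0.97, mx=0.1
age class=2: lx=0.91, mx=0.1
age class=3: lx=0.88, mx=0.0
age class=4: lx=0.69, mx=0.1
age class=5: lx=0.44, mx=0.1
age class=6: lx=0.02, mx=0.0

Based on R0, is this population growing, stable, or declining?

declining

R0 = Σ lx·mx = 0 + 0.097 + 0.091 + 0 + 0.069 + 0.044 + 0 = 0.301
R0 < 1, so the population is declining.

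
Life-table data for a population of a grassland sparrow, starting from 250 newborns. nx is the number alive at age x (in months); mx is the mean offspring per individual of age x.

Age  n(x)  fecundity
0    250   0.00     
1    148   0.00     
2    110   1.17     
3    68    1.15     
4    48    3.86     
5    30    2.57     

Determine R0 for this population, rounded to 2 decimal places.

1.88

lx = nx/n0 = nx/250: 1, 0.592, 0.44, 0.272, 0.192, 0.12
lx·mx by age: 0, 0, 0.5148, 0.3128, 0.74112, 0.3084
R0 = Σ lx·mx = 1.87712 → 1.88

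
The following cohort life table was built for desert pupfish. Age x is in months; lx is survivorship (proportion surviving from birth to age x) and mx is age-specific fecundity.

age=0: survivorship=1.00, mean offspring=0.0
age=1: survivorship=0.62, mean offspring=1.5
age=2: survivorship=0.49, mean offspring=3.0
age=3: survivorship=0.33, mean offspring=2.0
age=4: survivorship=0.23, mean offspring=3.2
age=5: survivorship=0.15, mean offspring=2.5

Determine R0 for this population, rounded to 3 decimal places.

lx·mx by age: 0, 0.93, 1.47, 0.66, 0.736, 0.375
R0 = Σ lx·mx = 4.171 → 4.171

4.171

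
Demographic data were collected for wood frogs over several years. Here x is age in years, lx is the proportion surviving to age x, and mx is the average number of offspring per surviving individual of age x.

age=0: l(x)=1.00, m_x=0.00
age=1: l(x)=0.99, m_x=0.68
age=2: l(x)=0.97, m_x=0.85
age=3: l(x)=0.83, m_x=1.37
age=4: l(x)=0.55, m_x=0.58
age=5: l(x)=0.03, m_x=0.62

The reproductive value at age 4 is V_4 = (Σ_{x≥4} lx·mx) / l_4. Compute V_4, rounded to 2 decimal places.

0.61

lx·mx for x ≥ 4: 0.319, 0.0186 → sum = 0.3376
V_4 = 0.3376 / l_4 = 0.3376 / 0.55 = 0.613818… → 0.61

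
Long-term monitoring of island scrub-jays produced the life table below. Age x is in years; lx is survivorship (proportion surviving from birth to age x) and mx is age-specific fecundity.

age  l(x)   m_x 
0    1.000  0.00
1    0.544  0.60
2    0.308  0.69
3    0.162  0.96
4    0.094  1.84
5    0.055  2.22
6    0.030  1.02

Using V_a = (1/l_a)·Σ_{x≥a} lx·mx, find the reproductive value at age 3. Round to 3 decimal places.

lx·mx for x ≥ 3: 0.15552, 0.17296, 0.1221, 0.0306 → sum = 0.48118
V_3 = 0.48118 / l_3 = 0.48118 / 0.162 = 2.970247… → 2.970

2.970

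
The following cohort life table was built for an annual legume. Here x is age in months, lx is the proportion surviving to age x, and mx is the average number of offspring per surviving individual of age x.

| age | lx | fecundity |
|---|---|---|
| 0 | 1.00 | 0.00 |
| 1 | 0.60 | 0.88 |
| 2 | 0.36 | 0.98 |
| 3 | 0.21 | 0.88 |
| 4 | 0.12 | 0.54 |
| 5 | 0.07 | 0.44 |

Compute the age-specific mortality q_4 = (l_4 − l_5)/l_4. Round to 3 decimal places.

q_4 = (l_4 − l_5) / l_4 = (0.12 − 0.07) / 0.12
     = 0.05 / 0.12 = 0.416667… → 0.417

0.417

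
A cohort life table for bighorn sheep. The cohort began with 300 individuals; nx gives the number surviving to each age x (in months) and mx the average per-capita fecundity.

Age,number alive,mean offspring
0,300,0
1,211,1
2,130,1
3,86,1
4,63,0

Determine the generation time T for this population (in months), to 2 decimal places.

lx = nx/n0 = nx/300: 1, 0.70333…, 0.43333…, 0.28667…, 0.21
lx·mx: 0, 0.703333…, 0.433333…, 0.286667…, 0 → R0 = 1.423333…
x·lx·mx: 0, 0.703333…, 0.866667…, 0.86…, 0 → Σ = 2.43…
T = 2.43… / 1.423333… = 1.70726… → 1.71

1.71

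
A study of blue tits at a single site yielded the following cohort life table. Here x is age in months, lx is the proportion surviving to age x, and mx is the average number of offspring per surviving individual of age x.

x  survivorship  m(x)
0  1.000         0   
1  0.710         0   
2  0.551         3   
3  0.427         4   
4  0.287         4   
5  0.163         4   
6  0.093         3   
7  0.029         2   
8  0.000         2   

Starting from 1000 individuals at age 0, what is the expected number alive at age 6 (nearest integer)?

Expected survivors = N0 · l_6 = 1000 × 0.093 = 93 → 93

93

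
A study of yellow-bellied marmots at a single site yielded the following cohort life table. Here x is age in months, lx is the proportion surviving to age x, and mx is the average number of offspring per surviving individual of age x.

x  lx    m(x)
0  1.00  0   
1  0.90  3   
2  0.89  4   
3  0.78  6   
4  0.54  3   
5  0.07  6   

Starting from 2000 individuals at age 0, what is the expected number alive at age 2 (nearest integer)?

1780

Expected survivors = N0 · l_2 = 2000 × 0.89 = 1780 → 1780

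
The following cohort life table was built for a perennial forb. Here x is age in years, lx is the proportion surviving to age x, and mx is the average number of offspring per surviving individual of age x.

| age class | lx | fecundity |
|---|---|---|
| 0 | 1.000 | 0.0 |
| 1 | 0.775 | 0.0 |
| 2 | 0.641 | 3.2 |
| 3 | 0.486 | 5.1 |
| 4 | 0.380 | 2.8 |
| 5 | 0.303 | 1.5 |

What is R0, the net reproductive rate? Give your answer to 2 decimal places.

lx·mx by age: 0, 0, 2.0512, 2.4786, 1.064, 0.4545
R0 = Σ lx·mx = 6.0483 → 6.05

6.05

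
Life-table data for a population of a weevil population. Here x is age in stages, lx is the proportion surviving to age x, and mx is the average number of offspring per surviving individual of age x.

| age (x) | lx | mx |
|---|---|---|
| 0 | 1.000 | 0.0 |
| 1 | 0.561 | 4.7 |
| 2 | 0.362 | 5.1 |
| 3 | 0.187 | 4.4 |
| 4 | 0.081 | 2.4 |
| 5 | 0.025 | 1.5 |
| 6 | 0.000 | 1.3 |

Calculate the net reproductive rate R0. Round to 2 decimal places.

lx·mx by age: 0, 2.6367, 1.8462, 0.8228, 0.1944, 0.0375, 0
R0 = Σ lx·mx = 5.5376 → 5.54

5.54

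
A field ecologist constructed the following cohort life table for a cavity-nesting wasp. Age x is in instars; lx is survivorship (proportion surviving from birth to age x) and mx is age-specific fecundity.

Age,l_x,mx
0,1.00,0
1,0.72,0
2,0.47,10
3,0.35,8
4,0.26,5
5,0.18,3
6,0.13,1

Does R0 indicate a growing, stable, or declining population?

R0 = Σ lx·mx = 0 + 0 + 4.7 + 2.8 + 1.3 + 0.54 + 0.13 = 9.47
R0 > 1, so the population is growing.

growing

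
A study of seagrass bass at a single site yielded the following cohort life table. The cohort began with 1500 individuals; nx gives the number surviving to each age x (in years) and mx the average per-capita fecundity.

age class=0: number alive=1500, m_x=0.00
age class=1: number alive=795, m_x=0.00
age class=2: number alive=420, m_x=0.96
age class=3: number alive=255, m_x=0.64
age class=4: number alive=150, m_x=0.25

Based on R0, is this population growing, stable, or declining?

lx = nx/n0 = nx/1500: 1, 0.53, 0.28, 0.17, 0.1
R0 = Σ lx·mx = 0 + 0 + 0.2688 + 0.1088 + 0.025 = 0.4026
R0 < 1, so the population is declining.

declining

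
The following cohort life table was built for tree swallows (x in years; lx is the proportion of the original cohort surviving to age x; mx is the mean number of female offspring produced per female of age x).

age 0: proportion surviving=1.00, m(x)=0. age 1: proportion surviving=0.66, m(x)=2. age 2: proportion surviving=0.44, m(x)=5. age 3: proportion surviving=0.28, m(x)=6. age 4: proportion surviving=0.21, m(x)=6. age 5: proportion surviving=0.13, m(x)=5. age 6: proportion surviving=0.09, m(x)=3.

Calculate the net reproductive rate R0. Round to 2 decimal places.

lx·mx by age: 0, 1.32, 2.2, 1.68, 1.26, 0.65, 0.27
R0 = Σ lx·mx = 7.38 → 7.38

7.38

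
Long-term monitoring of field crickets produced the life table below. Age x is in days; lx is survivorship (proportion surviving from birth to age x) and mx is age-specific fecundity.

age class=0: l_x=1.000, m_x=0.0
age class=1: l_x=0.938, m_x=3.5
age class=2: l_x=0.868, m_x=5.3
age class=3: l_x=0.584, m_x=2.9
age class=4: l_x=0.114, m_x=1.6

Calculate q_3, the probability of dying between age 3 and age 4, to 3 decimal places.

0.805

q_3 = (l_3 − l_4) / l_3 = (0.584 − 0.114) / 0.584
     = 0.47 / 0.584 = 0.804795… → 0.805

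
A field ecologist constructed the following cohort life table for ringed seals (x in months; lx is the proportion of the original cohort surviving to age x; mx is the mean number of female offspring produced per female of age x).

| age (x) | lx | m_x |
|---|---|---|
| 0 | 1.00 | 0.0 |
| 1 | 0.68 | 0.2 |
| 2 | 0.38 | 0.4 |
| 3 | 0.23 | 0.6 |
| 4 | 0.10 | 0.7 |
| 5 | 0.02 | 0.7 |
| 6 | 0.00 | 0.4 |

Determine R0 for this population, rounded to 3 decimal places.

lx·mx by age: 0, 0.136, 0.152, 0.138, 0.07, 0.014, 0
R0 = Σ lx·mx = 0.51 → 0.510

0.510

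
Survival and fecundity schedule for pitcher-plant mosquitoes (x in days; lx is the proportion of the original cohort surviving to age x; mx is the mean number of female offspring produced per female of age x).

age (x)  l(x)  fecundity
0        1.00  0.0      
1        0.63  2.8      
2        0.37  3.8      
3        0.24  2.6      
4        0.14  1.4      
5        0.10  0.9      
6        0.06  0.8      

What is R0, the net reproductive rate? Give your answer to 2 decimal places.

lx·mx by age: 0, 1.764, 1.406, 0.624, 0.196, 0.09, 0.048
R0 = Σ lx·mx = 4.128 → 4.13

4.13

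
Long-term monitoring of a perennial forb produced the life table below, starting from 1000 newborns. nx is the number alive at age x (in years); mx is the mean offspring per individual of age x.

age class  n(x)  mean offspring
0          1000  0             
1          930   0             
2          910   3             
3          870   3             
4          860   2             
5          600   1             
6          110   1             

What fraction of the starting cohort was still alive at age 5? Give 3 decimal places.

l_5 = n_5/n_0 = 600/1000 = 0.6 → 0.600

0.600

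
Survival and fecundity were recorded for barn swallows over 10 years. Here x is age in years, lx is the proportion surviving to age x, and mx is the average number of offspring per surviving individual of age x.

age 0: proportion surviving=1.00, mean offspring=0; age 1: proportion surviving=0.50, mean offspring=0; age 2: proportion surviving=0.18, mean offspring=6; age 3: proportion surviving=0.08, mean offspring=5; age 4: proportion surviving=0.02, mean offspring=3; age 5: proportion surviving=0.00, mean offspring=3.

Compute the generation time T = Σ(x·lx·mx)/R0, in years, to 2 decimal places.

lx·mx: 0, 0, 1.08, 0.4, 0.06, 0 → R0 = 1.54
x·lx·mx: 0, 0, 2.16, 1.2, 0.24, 0 → Σ = 3.6
T = 3.6 / 1.54 = 2.337662… → 2.34

2.34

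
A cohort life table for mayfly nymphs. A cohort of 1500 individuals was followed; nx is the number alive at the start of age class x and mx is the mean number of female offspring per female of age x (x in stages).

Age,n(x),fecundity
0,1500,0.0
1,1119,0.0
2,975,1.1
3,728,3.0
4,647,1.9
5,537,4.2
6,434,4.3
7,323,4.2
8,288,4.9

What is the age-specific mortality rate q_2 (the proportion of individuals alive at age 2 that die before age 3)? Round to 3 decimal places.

lx = nx/n0 = nx/1500: 1, 0.746, 0.65, 0.48533…, 0.43133…, 0.358, 0.28933…, 0.21533…, 0.192
q_2 = (l_2 − l_3) / l_2 = (0.65 − 0.485333…) / 0.65
     = 0.164667… / 0.65 = 0.253333… → 0.253

0.253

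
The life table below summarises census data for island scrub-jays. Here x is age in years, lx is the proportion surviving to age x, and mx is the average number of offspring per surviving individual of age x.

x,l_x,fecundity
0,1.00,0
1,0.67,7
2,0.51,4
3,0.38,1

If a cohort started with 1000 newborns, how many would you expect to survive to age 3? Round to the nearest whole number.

380

Expected survivors = N0 · l_3 = 1000 × 0.38 = 380 → 380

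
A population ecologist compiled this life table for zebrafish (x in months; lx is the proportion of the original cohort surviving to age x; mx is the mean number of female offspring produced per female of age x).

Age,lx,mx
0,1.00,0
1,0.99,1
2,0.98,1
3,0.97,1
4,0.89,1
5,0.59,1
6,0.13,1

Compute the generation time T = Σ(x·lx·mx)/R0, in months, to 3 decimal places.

lx·mx: 0, 0.99, 0.98, 0.97, 0.89, 0.59, 0.13 → R0 = 4.55
x·lx·mx: 0, 0.99, 1.96, 2.91, 3.56, 2.95, 0.78 → Σ = 13.15
T = 13.15 / 4.55 = 2.89011… → 2.890

2.890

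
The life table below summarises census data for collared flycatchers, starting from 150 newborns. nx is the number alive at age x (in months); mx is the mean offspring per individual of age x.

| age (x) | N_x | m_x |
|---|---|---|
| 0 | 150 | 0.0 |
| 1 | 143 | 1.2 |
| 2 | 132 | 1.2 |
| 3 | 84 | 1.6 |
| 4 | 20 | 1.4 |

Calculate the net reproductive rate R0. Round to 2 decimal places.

3.28

lx = nx/n0 = nx/150: 1, 0.95333…, 0.88, 0.56, 0.13333…
lx·mx by age: 0, 1.144…, 1.056, 0.896, 0.186667…
R0 = Σ lx·mx = 3.282667… → 3.28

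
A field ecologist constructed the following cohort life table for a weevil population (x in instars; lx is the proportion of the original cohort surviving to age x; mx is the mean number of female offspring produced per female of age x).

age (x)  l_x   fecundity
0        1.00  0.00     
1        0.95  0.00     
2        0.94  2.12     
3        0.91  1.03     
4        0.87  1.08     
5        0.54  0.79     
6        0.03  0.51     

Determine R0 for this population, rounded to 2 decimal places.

lx·mx by age: 0, 0, 1.9928, 0.9373, 0.9396, 0.4266, 0.0153
R0 = Σ lx·mx = 4.3116 → 4.31

4.31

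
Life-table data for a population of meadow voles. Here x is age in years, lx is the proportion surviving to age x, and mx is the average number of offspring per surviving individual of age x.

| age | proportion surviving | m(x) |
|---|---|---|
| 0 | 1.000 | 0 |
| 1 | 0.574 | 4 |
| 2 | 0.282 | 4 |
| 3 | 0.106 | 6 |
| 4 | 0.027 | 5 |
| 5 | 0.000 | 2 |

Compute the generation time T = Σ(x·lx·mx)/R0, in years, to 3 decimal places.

lx·mx: 0, 2.296, 1.128, 0.636, 0.135, 0 → R0 = 4.195
x·lx·mx: 0, 2.296, 2.256, 1.908, 0.54, 0 → Σ = 7
T = 7 / 4.195 = 1.668653… → 1.669

1.669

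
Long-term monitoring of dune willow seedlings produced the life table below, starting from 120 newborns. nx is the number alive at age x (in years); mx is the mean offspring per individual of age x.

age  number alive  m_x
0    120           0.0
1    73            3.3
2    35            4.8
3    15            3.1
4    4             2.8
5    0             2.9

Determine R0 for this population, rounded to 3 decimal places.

3.888

lx = nx/n0 = nx/120: 1, 0.60833…, 0.29167…, 0.125, 0.03333…, 0
lx·mx by age: 0, 2.0075…, 1.4…, 0.3875, 0.093333…, 0
R0 = Σ lx·mx = 3.888333… → 3.888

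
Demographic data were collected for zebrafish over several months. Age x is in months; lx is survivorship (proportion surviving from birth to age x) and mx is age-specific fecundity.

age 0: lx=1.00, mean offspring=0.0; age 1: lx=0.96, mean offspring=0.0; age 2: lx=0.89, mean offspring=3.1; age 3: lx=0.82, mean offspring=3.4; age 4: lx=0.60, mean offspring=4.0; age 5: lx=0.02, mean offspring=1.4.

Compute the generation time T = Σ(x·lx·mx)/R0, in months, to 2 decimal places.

2.96

lx·mx: 0, 0, 2.759, 2.788, 2.4, 0.028 → R0 = 7.975
x·lx·mx: 0, 0, 5.518, 8.364, 9.6, 0.14 → Σ = 23.622
T = 23.622 / 7.975 = 2.962006… → 2.96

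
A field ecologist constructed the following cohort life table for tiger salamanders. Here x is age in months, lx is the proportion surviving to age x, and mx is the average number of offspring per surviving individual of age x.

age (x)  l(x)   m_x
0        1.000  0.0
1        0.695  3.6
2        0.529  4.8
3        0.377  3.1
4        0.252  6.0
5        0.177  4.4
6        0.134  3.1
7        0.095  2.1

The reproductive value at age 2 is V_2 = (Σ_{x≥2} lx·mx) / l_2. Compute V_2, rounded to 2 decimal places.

lx·mx for x ≥ 2: 2.5392, 1.1687, 1.512, 0.7788, 0.4154, 0.1995 → sum = 6.6136
V_2 = 6.6136 / l_2 = 6.6136 / 0.529 = 12.502079… → 12.50

12.50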